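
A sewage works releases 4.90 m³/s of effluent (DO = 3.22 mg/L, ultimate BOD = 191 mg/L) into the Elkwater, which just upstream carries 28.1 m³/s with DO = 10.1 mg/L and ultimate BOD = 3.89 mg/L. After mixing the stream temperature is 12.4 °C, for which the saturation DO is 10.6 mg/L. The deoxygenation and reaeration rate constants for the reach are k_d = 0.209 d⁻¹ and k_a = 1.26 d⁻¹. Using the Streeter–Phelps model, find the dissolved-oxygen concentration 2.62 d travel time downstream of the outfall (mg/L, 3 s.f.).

DO ≈ 7.13 mg/L

Mixed DO = (28.1×10.1 + 4.90×3.22)/(28.1+4.90) = 299.6/33.00 = 9.078 mg/L.
Mixed L₀ = (28.1×3.89 + 4.90×191)/(33.00) = 1045/33.00 = 31.67 mg/L.
Initial deficit D₀ = C_s − DO₀ = 10.6 − 9.078 = 1.522 mg/L.
D(2.62) = [0.209×31.67/(1.26−0.209)](e^(−0.209×2.62) − e^(−1.26×2.62)) + 1.522 e^(−1.26×2.62)
= 6.298 × (0.5783 − 0.03684) + 1.522 × 0.03684 = 3.467 mg/L.
DO = 10.6 − 3.467 = 7.133 mg/L.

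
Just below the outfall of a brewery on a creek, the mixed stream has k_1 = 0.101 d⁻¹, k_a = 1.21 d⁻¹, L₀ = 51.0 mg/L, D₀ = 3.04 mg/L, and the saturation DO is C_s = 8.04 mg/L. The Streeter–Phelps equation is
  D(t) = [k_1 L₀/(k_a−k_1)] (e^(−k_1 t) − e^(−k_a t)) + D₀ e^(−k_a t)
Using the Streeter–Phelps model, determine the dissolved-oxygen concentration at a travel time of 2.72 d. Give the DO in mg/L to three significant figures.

k_1 L₀/(k_a−k_1) = 0.101×51.0/(1.21−0.101) = 5.151/1.109 = 4.645 mg/L.
e^(−k_1 t) = e^(−0.101×2.720) = 0.7598; e^(−k_a t) = e^(−1.21×2.720) = 0.03721.
D = 4.645 × (0.7598 − 0.03721) + 3.04 × 0.03721 = 3.356 + 0.1131 = 3.469 mg/L.
DO = C_s − D = 8.04 − 3.469 = 4.571 mg/L.

DO ≈ 4.57 mg/L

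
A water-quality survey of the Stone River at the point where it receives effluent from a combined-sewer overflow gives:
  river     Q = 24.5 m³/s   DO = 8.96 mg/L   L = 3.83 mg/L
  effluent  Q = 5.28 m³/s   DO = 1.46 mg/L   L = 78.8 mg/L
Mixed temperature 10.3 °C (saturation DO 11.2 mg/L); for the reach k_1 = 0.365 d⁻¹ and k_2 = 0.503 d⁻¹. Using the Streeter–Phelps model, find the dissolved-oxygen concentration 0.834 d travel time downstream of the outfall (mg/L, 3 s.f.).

DO ≈ 5.22 mg/L

Mixed DO = (24.5×8.96 + 5.28×1.46)/(24.5+5.28) = 227.2/29.78 = 7.630 mg/L.
Mixed L₀ = (24.5×3.83 + 5.28×78.8)/(29.78) = 509.9/29.78 = 17.12 mg/L.
Initial deficit D₀ = C_s − DO₀ = 11.2 − 7.630 = 3.570 mg/L.
D(0.834) = [0.365×17.12/(0.503−0.365)](e^(−0.365×0.834) − e^(−0.503×0.834)) + 3.570 e^(−0.503×0.834)
= 45.29 × (0.7376 − 0.6574) + 3.570 × 0.6574 = 5.978 mg/L.
DO = 11.2 − 5.978 = 5.222 mg/L.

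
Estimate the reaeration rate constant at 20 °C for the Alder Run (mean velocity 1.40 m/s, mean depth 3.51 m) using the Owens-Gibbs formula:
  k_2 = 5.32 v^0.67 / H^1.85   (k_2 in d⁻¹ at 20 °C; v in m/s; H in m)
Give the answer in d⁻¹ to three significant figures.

k_2 ≈ 0.653 d⁻¹

k_2 = 5.32 × 1.40^0.67 / 3.51^1.85 = 5.32 × 1.253 / 10.21 = 0.6531 d⁻¹.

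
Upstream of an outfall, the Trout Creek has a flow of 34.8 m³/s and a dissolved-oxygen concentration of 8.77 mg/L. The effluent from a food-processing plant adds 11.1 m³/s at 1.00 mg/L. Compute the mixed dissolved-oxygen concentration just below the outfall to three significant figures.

6.89 mg/L

Flow-weighted mixing: C = (Q_r C_r + Q_w C_w)/(Q_r + Q_w)
= (34.8×8.77 + 11.1×1.00)/(34.8 + 11.1) = 316.3/45.90 = 6.891 mg/L.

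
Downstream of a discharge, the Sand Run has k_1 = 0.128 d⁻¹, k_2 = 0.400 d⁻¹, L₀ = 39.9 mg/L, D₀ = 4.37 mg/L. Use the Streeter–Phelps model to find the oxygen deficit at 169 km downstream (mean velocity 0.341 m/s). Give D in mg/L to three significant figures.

Travel time t = x/v = 169 km / (0.341 m/s) = 169000 m / 0.341 m/s = 495600 s = 5.736 d.
k_1 L₀/(k_2−k_1) = 0.128×39.9/(0.400−0.128) = 5.107/0.2720 = 18.78 mg/L.
e^(−k_1 t) = e^(−0.128×5.736) = 0.4799; e^(−k_2 t) = e^(−0.400×5.736) = 0.1008.
D = 18.78 × (0.4799 − 0.1008) + 4.37 × 0.1008 = 7.117 + 0.4406 = 7.558 mg/L.

D ≈ 7.56 mg/L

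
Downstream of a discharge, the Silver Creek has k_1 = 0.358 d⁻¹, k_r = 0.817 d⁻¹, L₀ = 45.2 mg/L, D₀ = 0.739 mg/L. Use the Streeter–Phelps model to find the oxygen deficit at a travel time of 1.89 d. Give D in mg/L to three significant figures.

k_1 L₀/(k_r−k_1) = 0.358×45.2/(0.817−0.358) = 16.18/0.4590 = 35.25 mg/L.
e^(−k_1 t) = e^(−0.358×1.890) = 0.5083; e^(−k_r t) = e^(−0.817×1.890) = 0.2135.
D = 35.25 × (0.5083 − 0.2135) + 0.739 × 0.2135 = 10.39 + 0.1578 = 10.55 mg/L.

D ≈ 10.6 mg/L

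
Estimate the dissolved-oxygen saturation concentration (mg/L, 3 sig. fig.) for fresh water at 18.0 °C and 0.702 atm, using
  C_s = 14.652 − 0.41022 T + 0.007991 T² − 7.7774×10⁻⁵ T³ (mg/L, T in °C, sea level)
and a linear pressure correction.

At sea level: C_s = 14.652 − 0.41022×18.0 + 0.007991×18.0² − 7.7774×10⁻⁵×18.0³ = 9.404 mg/L.
Pressure correction: C_s' = 9.404 × 0.702 = 6.601 mg/L.

C_s ≈ 6.60 mg/L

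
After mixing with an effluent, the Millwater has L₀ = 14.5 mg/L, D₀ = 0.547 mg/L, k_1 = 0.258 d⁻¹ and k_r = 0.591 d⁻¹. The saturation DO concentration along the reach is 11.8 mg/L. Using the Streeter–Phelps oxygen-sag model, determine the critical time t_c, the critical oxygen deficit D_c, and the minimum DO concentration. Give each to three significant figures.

t_c ≈ 2.34 d; D_c ≈ 3.46 mg/L; min DO ≈ 8.34 mg/L

t_c = [1/(k_r−k_1)] ln[(k_r/k_1)(1 − D₀(k_r−k_1)/(k_1 L₀))]
= [1/(0.591−0.258)] ln[(0.591/0.258)(1 − 0.547×0.3330/(0.258×14.5))]
= (1/0.3330) ln[2.291 × 0.9513] = 3.003 × ln(2.179) = 3.003 × 0.7789 = 2.339 d.
D_c = (k_1/k_r) L₀ e^(−k_1 t_c) = (0.258/0.591) × 14.5 × e^(−0.258×2.339) = 0.4365 × 14.5 × 0.5469 = 3.462 mg/L.
Minimum DO = C_s − D_c = 11.8 − 3.462 = 8.338 mg/L.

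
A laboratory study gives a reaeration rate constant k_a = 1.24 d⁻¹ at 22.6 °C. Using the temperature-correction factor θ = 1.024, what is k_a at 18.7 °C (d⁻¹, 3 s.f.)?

k_a(T₂) = k_a(T₁) · θ^(T₂−T₁) = 1.24 × 1.024^(18.7−22.6)
= 1.24 × 1.024^-3.90 = 1.24 × 0.9117 = 1.130 d⁻¹.

k_a ≈ 1.13 d⁻¹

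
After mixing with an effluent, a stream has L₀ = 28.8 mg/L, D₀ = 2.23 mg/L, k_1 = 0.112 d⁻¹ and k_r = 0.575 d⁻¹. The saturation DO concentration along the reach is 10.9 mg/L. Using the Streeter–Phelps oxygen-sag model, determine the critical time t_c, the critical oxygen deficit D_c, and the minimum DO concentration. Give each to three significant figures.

t_c ≈ 2.70 d; D_c ≈ 4.15 mg/L; min DO ≈ 6.75 mg/L

With k_r/k_1 = 5.134 and 1 − D₀(k_r−k_1)/(k_1 L₀) = 0.6799,
t_c = ln(5.134 × 0.6799) / (0.575 − 0.112) = ln(3.491) / 0.4630 = 1.250/0.4630 = 2.700 d.
L(t_c) = L₀ e^(−k_1 t_c) = 28.8 × 0.7390 = 21.28 mg/L, and at the critical point k_r D_c = k_1 L, so D_c = (0.112/0.575) × 21.28 = 4.146 mg/L.
Minimum DO = C_s − D_c = 10.9 − 4.146 = 6.754 mg/L.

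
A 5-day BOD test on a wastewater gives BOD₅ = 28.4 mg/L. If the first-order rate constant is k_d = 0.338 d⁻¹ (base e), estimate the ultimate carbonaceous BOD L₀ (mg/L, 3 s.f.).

L₀ ≈ 34.8 mg/L

BOD₅ = L₀(1 − e^(−5k_d)) ⇒ L₀ = BOD₅ / (1 − e^(−5×0.338))
= 28.4 / (1 − 0.1845) = 28.4 / 0.8155 = 34.83 mg/L.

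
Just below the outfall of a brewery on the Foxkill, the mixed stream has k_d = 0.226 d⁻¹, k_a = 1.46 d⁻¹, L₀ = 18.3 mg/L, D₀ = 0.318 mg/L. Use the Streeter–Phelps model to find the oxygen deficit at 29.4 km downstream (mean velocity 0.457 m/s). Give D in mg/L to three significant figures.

Travel time t = x/v = 29.4 km / (0.457 m/s) = 29400 m / 0.457 m/s = 64330 s = 0.7446 d.
k_d L₀/(k_a−k_d) = 0.226×18.3/(1.46−0.226) = 4.136/1.234 = 3.352 mg/L.
e^(−k_d t) = e^(−0.226×0.7446) = 0.8451; e^(−k_a t) = e^(−1.46×0.7446) = 0.3372.
D = 3.352 × (0.8451 − 0.3372) + 0.318 × 0.3372 = 1.702 + 0.1072 = 1.810 mg/L.

D ≈ 1.81 mg/L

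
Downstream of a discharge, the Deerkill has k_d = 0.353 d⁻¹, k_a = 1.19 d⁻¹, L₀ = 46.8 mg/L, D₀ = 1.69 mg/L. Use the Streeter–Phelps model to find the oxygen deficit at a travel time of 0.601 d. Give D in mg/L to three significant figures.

k_d L₀/(k_a−k_d) = 0.353×46.8/(1.19−0.353) = 16.52/0.8370 = 19.74 mg/L.
e^(−k_d t) = e^(−0.353×0.6010) = 0.8088; e^(−k_a t) = e^(−1.19×0.6010) = 0.4891.
D = 19.74 × (0.8088 − 0.4891) + 1.69 × 0.4891 = 6.311 + 0.8266 = 7.138 mg/L.

D ≈ 7.14 mg/L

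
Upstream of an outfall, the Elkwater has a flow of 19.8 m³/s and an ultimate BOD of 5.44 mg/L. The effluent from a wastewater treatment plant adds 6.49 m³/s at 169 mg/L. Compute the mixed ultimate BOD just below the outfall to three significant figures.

Flow-weighted mixing: C = (Q_r C_r + Q_w C_w)/(Q_r + Q_w)
= (19.8×5.44 + 6.49×169)/(19.8 + 6.49) = 1205/26.29 = 45.82 mg/L.

45.8 mg/L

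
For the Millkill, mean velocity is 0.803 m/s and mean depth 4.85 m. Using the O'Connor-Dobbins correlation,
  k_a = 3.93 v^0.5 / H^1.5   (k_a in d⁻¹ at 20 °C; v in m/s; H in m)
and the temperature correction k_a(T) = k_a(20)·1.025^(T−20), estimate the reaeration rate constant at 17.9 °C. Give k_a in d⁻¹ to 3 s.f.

k_a ≈ 0.313 d⁻¹

k_a(20) = 3.93 × 0.803^0.5 / 4.85^1.5 = 3.93 × 0.8961 / 10.68 = 0.3297 d⁻¹.
k_a(17.9) = 0.3297 × 1.025^(17.9−20) = 0.3297 × 0.9495 = 0.3131 d⁻¹.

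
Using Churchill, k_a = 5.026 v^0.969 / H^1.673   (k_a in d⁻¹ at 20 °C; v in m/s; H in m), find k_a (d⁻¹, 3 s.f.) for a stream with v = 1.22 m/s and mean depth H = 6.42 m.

k_a ≈ 0.272 d⁻¹

k_a = 5.026 × 1.22^0.969 / 6.42^1.673 = 5.026 × 1.213 / 22.44 = 0.2716 d⁻¹.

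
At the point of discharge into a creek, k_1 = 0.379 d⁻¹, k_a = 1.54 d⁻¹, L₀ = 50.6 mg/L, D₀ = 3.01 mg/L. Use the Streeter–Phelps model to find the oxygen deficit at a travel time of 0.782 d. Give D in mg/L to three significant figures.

D ≈ 8.23 mg/L

k_1 L₀/(k_a−k_1) = 0.379×50.6/(1.54−0.379) = 19.18/1.161 = 16.52 mg/L.
e^(−k_1 t) = e^(−0.379×0.7820) = 0.7435; e^(−k_a t) = e^(−1.54×0.7820) = 0.2999.
D = 16.52 × (0.7435 − 0.2999) + 3.01 × 0.2999 = 7.327 + 0.9027 = 8.230 mg/L.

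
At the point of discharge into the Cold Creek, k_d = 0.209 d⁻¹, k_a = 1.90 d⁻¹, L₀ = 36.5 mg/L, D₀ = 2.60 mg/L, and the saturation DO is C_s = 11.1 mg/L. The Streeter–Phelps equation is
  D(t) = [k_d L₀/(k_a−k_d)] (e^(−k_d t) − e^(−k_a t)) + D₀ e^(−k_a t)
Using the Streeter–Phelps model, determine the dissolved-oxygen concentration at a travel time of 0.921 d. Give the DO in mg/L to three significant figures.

k_d L₀/(k_a−k_d) = 0.209×36.5/(1.90−0.209) = 7.628/1.691 = 4.511 mg/L.
e^(−k_d t) = e^(−0.209×0.9210) = 0.8249; e^(−k_a t) = e^(−1.90×0.9210) = 0.1738.
D = 4.511 × (0.8249 − 0.1738) + 2.60 × 0.1738 = 2.937 + 0.4519 = 3.389 mg/L.
DO = C_s − D = 11.1 − 3.389 = 7.711 mg/L.

DO ≈ 7.71 mg/L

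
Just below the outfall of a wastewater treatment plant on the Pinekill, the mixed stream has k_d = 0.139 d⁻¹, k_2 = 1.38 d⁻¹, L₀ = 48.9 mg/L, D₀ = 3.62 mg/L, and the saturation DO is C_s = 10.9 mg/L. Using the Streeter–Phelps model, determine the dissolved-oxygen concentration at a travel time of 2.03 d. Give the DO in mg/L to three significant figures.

DO ≈ 6.88 mg/L

k_d L₀/(k_2−k_d) = 0.139×48.9/(1.38−0.139) = 6.797/1.241 = 5.477 mg/L.
e^(−k_d t) = e^(−0.139×2.030) = 0.7541; e^(−k_2 t) = e^(−1.38×2.030) = 0.06072.
D = 5.477 × (0.7541 − 0.06072) + 3.62 × 0.06072 = 3.798 + 0.2198 = 4.018 mg/L.
DO = C_s − D = 10.9 − 4.018 = 6.882 mg/L.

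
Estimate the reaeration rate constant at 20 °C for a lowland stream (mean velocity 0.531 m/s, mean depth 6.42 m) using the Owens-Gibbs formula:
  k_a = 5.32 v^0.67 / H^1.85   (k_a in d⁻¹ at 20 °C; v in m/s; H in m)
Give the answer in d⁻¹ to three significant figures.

k_a ≈ 0.112 d⁻¹

k_a = 5.32 × 0.531^0.67 / 6.42^1.85 = 5.32 × 0.6544 / 31.18 = 0.1116 d⁻¹.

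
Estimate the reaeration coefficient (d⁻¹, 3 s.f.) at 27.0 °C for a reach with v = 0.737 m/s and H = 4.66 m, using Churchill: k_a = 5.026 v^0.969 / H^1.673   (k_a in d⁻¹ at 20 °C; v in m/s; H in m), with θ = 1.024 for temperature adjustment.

k_a ≈ 0.336 d⁻¹

k_a(20) = 5.026 × 0.737^0.969 / 4.66^1.673 = 5.026 × 0.7440 / 13.13 = 0.2848 d⁻¹.
k_a(27.0) = 0.2848 × 1.024^(27.0−20) = 0.2848 × 1.181 = 0.3363 d⁻¹.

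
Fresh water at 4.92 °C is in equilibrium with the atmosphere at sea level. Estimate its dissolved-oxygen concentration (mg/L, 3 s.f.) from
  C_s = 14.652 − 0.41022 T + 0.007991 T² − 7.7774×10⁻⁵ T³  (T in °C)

C_s ≈ 12.8 mg/L

C_s = 14.652 − 0.41022×4.92 + 0.007991×4.92² − 7.7774×10⁻⁵×4.92³ = 12.82 mg/L.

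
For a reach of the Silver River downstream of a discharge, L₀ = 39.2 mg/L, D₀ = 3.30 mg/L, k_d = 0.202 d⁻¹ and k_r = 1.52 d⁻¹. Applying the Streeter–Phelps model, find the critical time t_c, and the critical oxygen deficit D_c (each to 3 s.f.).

At the critical point dD/dt = 0, so k_d L₀ e^(−k_d t) = k_r D. Substituting D(t) from the Streeter–Phelps equation and solving for t gives
t_c = ln[(k_r/k_d)(1 − D₀(k_r−k_d)/(k_d L₀))] / (k_r−k_d).
Here k_r−k_d = 1.318 d⁻¹ and 1 − D₀(k_r−k_d)/(k_d L₀) = 1 − 3.30×1.318/(0.202×39.2) = 0.4507, so
t_c = ln(7.525 × 0.4507) / 1.318 = 1.221 / 1.318 = 0.9266 d.
L(t_c) = L₀ e^(−k_d t_c) = 39.2 × 0.8293 = 32.51 mg/L, and at the critical point k_r D_c = k_d L, so D_c = (0.202/1.52) × 32.51 = 4.320 mg/L.

t_c ≈ 0.927 d; D_c ≈ 4.32 mg/L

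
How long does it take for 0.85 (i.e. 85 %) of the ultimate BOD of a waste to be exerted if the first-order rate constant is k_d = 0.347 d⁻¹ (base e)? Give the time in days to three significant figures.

t ≈ 5.47 d

y/L₀ = 1 − e^(−k_d t) = 0.85 ⇒ e^(−k_d t) = 0.150
t = −ln(0.150) / 0.347 = 1.897 / 0.347 = 5.467 d.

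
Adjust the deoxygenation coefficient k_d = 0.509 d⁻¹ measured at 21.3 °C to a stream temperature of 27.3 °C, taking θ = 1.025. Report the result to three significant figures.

k_d ≈ 0.590 d⁻¹

k_d(T₂) = k_d(T₁) · θ^(T₂−T₁) = 0.509 × 1.025^(27.3−21.3)
= 0.509 × 1.025^6.00 = 0.509 × 1.160 = 0.5903 d⁻¹.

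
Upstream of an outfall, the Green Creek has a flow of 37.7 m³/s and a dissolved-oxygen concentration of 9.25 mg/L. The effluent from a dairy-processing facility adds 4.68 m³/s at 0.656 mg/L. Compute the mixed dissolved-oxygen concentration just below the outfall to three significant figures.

8.30 mg/L

Flow-weighted mixing: C = (Q_r C_r + Q_w C_w)/(Q_r + Q_w)
= (37.7×9.25 + 4.68×0.656)/(37.7 + 4.68) = 351.8/42.38 = 8.301 mg/L.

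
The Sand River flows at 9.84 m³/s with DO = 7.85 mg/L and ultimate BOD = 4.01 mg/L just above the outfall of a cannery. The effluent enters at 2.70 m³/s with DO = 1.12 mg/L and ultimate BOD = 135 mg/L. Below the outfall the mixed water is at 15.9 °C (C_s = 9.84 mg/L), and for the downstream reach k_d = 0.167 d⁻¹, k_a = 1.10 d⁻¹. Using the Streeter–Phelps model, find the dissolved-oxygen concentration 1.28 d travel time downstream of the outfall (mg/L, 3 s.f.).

DO ≈ 5.75 mg/L

Mixed DO = (9.84×7.85 + 2.70×1.12)/(9.84+2.70) = 80.27/12.54 = 6.401 mg/L.
Mixed L₀ = (9.84×4.01 + 2.70×135)/(12.54) = 404.0/12.54 = 32.21 mg/L.
Initial deficit D₀ = C_s − DO₀ = 9.84 − 6.401 = 3.439 mg/L.
D(1.28) = [0.167×32.21/(1.10−0.167)](e^(−0.167×1.28) − e^(−1.10×1.28)) + 3.439 e^(−1.10×1.28)
= 5.766 × (0.8075 − 0.2446) + 3.439 × 0.2446 = 4.087 mg/L.
DO = 9.84 − 4.087 = 5.753 mg/L.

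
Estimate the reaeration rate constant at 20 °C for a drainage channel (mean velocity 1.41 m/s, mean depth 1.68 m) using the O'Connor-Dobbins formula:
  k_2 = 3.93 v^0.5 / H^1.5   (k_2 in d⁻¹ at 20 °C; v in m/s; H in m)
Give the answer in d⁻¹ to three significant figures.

k_2 = 3.93 × 1.41^0.5 / 1.68^1.5 = 3.93 × 1.187 / 2.178 = 2.143 d⁻¹.

k_2 ≈ 2.14 d⁻¹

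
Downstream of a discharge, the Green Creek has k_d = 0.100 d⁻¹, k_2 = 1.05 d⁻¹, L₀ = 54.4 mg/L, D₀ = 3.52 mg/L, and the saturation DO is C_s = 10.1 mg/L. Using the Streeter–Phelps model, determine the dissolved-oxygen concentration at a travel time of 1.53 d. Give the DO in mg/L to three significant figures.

k_d L₀/(k_2−k_d) = 0.100×54.4/(1.05−0.100) = 5.440/0.9500 = 5.726 mg/L.
e^(−k_d t) = e^(−0.100×1.530) = 0.8581; e^(−k_2 t) = e^(−1.05×1.530) = 0.2006.
D = 5.726 × (0.8581 − 0.2006) + 3.52 × 0.2006 = 3.765 + 0.7061 = 4.471 mg/L.
DO = C_s − D = 10.1 − 4.471 = 5.629 mg/L.

DO ≈ 5.63 mg/L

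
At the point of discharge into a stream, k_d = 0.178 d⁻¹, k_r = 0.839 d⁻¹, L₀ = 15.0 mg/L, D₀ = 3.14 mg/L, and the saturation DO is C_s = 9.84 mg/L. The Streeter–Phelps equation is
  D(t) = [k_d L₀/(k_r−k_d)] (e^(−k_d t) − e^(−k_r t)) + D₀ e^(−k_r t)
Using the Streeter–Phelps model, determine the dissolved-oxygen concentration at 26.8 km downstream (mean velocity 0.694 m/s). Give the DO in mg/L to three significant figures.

Travel time t = x/v = 26.8 km / (0.694 m/s) = 26800 m / 0.694 m/s = 38620 s = 0.4470 d.
k_d L₀/(k_r−k_d) = 0.178×15.0/(0.839−0.178) = 2.670/0.6610 = 4.039 mg/L.
e^(−k_d t) = e^(−0.178×0.4470) = 0.9235; e^(−k_r t) = e^(−0.839×0.4470) = 0.6873.
D = 4.039 × (0.9235 − 0.6873) + 3.14 × 0.6873 = 0.9542 + 2.158 = 3.112 mg/L.
DO = C_s − D = 9.84 − 3.112 = 6.728 mg/L.

DO ≈ 6.73 mg/L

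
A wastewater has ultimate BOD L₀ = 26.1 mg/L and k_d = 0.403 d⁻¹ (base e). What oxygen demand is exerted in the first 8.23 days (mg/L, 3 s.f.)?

y_t = L₀(1 − e^(−k_d t)) = 26.1 × (1 − e^(−0.403×8.23))
= 26.1 × (1 − 0.03627) = 26.1 × 0.9637 = 25.15 mg/L.

y ≈ 25.2 mg/L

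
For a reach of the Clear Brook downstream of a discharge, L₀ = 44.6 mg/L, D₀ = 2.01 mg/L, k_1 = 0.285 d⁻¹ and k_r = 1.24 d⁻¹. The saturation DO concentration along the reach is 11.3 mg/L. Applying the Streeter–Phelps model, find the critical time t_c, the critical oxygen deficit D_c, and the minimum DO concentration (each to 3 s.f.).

At the critical point dD/dt = 0, so k_1 L₀ e^(−k_1 t) = k_r D. Substituting D(t) from the Streeter–Phelps equation and solving for t gives
t_c = ln[(k_r/k_1)(1 − D₀(k_r−k_1)/(k_1 L₀))] / (k_r−k_1).
Here k_r−k_1 = 0.9550 d⁻¹ and 1 − D₀(k_r−k_1)/(k_1 L₀) = 1 − 2.01×0.9550/(0.285×44.6) = 0.8490, so
t_c = ln(4.351 × 0.8490) / 0.9550 = 1.307 / 0.9550 = 1.368 d.
D_c = (k_1/k_r) L₀ e^(−k_1 t_c) = (0.285/1.24) × 44.6 × e^(−0.285×1.368) = 0.2298 × 44.6 × 0.6771 = 6.941 mg/L.
Minimum DO = C_s − D_c = 11.3 − 6.941 = 4.359 mg/L.

t_c ≈ 1.37 d; D_c ≈ 6.94 mg/L; min DO ≈ 4.36 mg/L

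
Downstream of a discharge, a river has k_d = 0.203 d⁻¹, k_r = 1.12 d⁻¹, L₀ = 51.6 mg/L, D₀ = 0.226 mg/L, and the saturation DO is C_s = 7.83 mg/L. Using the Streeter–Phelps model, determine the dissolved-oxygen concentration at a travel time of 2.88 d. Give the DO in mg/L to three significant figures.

DO ≈ 1.91 mg/L

k_d L₀/(k_r−k_d) = 0.203×51.6/(1.12−0.203) = 10.47/0.9170 = 11.42 mg/L.
e^(−k_d t) = e^(−0.203×2.880) = 0.5573; e^(−k_r t) = e^(−1.12×2.880) = 0.03973.
D = 11.42 × (0.5573 − 0.03973) + 0.226 × 0.03973 = 5.912 + 0.008979 = 5.921 mg/L.
DO = C_s − D = 7.83 − 5.921 = 1.909 mg/L.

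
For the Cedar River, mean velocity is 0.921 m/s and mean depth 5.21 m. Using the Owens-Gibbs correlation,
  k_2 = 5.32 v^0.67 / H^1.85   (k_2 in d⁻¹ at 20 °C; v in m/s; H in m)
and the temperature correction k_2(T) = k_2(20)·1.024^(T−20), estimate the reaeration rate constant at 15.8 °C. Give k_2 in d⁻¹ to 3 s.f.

k_2 ≈ 0.215 d⁻¹

k_2(20) = 5.32 × 0.921^0.67 / 5.21^1.85 = 5.32 × 0.9464 / 21.19 = 0.2376 d⁻¹.
k_2(15.8) = 0.2376 × 1.024^(15.8−20) = 0.2376 × 0.9052 = 0.2151 d⁻¹.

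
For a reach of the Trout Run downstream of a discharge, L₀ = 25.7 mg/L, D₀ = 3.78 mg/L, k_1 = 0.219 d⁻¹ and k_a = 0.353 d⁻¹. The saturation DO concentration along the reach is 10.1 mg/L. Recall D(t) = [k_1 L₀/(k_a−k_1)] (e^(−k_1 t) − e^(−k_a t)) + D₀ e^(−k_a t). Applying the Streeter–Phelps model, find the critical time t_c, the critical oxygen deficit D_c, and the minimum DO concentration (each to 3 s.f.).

With k_a/k_1 = 1.612 and 1 − D₀(k_a−k_1)/(k_1 L₀) = 0.9100,
t_c = ln(1.612 × 0.9100) / (0.353 − 0.219) = ln(1.467) / 0.1340 = 0.3831/0.1340 = 2.859 d.
D_c = (k_1/k_a) L₀ e^(−k_1 t_c) = (0.219/0.353) × 25.7 × e^(−0.219×2.859) = 0.6204 × 25.7 × 0.5347 = 8.525 mg/L.
Minimum DO = C_s − D_c = 10.1 − 8.525 = 1.575 mg/L.

t_c ≈ 2.86 d; D_c ≈ 8.52 mg/L; min DO ≈ 1.58 mg/L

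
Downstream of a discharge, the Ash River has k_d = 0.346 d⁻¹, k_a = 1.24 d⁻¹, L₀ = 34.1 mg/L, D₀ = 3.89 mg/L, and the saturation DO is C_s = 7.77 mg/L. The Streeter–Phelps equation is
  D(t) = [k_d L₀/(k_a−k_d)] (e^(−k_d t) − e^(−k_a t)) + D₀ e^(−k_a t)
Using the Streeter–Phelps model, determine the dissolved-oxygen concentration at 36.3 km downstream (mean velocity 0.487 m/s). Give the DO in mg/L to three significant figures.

DO ≈ 1.17 mg/L

Travel time t = x/v = 36.3 km / (0.487 m/s) = 36300 m / 0.487 m/s = 74540 s = 0.8627 d.
k_d L₀/(k_a−k_d) = 0.346×34.1/(1.24−0.346) = 11.80/0.8940 = 13.20 mg/L.
e^(−k_d t) = e^(−0.346×0.8627) = 0.7419; e^(−k_a t) = e^(−1.24×0.8627) = 0.3431.
D = 13.20 × (0.7419 − 0.3431) + 3.89 × 0.3431 = 5.264 + 1.335 = 6.598 mg/L.
DO = C_s − D = 7.77 − 6.598 = 1.172 mg/L.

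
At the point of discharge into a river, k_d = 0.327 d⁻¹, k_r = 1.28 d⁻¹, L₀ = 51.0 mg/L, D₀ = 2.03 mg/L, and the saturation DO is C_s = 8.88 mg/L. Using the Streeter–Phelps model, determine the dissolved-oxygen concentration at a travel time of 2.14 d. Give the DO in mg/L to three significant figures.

DO ≈ 1.19 mg/L

k_d L₀/(k_r−k_d) = 0.327×51.0/(1.28−0.327) = 16.68/0.9530 = 17.50 mg/L.
e^(−k_d t) = e^(−0.327×2.140) = 0.4967; e^(−k_r t) = e^(−1.28×2.140) = 0.06462.
D = 17.50 × (0.4967 − 0.06462) + 2.03 × 0.06462 = 7.561 + 0.1312 = 7.692 mg/L.
DO = C_s − D = 8.88 − 7.692 = 1.188 mg/L.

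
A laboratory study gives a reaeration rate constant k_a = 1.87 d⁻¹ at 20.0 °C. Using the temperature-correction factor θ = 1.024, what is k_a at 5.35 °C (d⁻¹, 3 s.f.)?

k_a(T₂) = k_a(T₁) · θ^(T₂−T₁) = 1.87 × 1.024^(5.35−20.0)
= 1.87 × 1.024^-14.7 = 1.87 × 0.7065 = 1.321 d⁻¹.

k_a ≈ 1.32 d⁻¹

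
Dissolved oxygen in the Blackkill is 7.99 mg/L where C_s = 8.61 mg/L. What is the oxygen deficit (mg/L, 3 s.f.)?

D = C_s − C = 8.61 − 7.99 = 0.620 mg/L.

D ≈ 0.620 mg/L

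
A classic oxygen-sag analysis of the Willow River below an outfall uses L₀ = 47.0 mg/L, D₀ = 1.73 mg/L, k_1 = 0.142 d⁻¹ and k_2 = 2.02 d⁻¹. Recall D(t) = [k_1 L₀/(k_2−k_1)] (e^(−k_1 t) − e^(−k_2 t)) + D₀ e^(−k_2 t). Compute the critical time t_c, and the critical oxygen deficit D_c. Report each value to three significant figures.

With k_2/k_1 = 14.23 and 1 − D₀(k_2−k_1)/(k_1 L₀) = 0.5132,
t_c = ln(14.23 × 0.5132) / (2.02 − 0.142) = ln(7.300) / 1.878 = 1.988/1.878 = 1.059 d.
L(t_c) = L₀ e^(−k_1 t_c) = 47.0 × 0.8604 = 40.44 mg/L, and at the critical point k_2 D_c = k_1 L, so D_c = (0.142/2.02) × 40.44 = 2.843 mg/L.

t_c ≈ 1.06 d; D_c ≈ 2.84 mg/L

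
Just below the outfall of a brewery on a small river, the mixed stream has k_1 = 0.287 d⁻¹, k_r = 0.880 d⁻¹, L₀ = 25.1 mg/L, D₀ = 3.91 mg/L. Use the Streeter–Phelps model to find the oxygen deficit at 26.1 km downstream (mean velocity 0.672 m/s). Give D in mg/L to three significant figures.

Travel time t = x/v = 26.1 km / (0.672 m/s) = 26100 m / 0.672 m/s = 38840 s = 0.4495 d.
k_1 L₀/(k_r−k_1) = 0.287×25.1/(0.880−0.287) = 7.204/0.5930 = 12.15 mg/L.
e^(−k_1 t) = e^(−0.287×0.4495) = 0.8790; e^(−k_r t) = e^(−0.880×0.4495) = 0.6733.
D = 12.15 × (0.8790 − 0.6733) + 3.91 × 0.6733 = 2.499 + 2.633 = 5.131 mg/L.

D ≈ 5.13 mg/L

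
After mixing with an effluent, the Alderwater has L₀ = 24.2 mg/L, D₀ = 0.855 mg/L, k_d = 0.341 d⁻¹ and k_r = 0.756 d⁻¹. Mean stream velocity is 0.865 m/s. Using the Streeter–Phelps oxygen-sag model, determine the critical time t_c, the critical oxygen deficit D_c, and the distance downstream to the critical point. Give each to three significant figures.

With k_r/k_d = 2.217 and 1 − D₀(k_r−k_d)/(k_d L₀) = 0.9570,
t_c = ln(2.217 × 0.9570) / (0.756 − 0.341) = ln(2.122) / 0.4150 = 0.7522/0.4150 = 1.813 d.
L(t_c) = L₀ e^(−k_d t_c) = 24.2 × 0.5390 = 13.04 mg/L, and at the critical point k_r D_c = k_d L, so D_c = (0.341/0.756) × 13.04 = 5.883 mg/L.
x_c = v t_c = 0.865 m/s × 1.813 d × 86400 s/d = 135500 m ≈ 135 km.

t_c ≈ 1.81 d; D_c ≈ 5.88 mg/L; x_c ≈ 135 km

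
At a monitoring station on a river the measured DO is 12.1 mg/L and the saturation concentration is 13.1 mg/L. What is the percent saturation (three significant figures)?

92.4 % saturation

% saturation = C/C_s × 100 = 12.1/13.1 × 100 = 92.4 %.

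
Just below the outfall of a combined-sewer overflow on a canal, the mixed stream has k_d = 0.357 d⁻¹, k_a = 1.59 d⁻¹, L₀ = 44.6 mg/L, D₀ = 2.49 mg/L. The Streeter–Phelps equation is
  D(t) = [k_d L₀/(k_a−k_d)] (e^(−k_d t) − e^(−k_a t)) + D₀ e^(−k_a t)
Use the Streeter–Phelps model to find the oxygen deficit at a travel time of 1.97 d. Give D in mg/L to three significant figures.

D ≈ 5.94 mg/L

k_d L₀/(k_a−k_d) = 0.357×44.6/(1.59−0.357) = 15.92/1.233 = 12.91 mg/L.
e^(−k_d t) = e^(−0.357×1.970) = 0.4950; e^(−k_a t) = e^(−1.59×1.970) = 0.04362.
D = 12.91 × (0.4950 − 0.04362) + 2.49 × 0.04362 = 5.828 + 0.1086 = 5.937 mg/L.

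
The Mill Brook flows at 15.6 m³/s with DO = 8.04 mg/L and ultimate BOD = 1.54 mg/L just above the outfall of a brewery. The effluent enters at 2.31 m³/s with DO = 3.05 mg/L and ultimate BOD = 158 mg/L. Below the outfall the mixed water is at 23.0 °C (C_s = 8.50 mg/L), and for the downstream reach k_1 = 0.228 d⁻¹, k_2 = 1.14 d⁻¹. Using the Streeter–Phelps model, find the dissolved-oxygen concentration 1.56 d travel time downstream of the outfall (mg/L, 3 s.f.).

Mixed DO = (15.6×8.04 + 2.31×3.05)/(15.6+2.31) = 132.5/17.91 = 7.396 mg/L.
Mixed L₀ = (15.6×1.54 + 2.31×158)/(17.91) = 389.0/17.91 = 21.72 mg/L.
Initial deficit D₀ = C_s − DO₀ = 8.50 − 7.396 = 1.104 mg/L.
D(1.56) = [0.228×21.72/(1.14−0.228)](e^(−0.228×1.56) − e^(−1.14×1.56)) + 1.104 e^(−1.14×1.56)
= 5.430 × (0.7007 − 0.1689) + 1.104 × 0.1689 = 3.074 mg/L.
DO = 8.50 − 3.074 = 5.426 mg/L.

DO ≈ 5.43 mg/L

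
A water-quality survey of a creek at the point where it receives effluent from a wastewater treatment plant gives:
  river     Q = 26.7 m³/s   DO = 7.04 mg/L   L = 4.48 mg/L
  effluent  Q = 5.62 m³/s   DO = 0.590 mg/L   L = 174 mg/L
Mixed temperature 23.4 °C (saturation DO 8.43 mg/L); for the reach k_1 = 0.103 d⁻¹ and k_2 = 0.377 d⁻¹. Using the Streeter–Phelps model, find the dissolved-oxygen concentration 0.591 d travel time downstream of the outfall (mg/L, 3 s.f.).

Mixed DO = (26.7×7.04 + 5.62×0.590)/(26.7+5.62) = 191.3/32.32 = 5.918 mg/L.
Mixed L₀ = (26.7×4.48 + 5.62×174)/(32.32) = 1097/32.32 = 33.96 mg/L.
Initial deficit D₀ = C_s − DO₀ = 8.43 − 5.918 = 2.512 mg/L.
D(0.591) = [0.103×33.96/(0.377−0.103)](e^(−0.103×0.591) − e^(−0.377×0.591)) + 2.512 e^(−0.377×0.591)
= 12.76 × (0.9409 − 0.8003) + 2.512 × 0.8003 = 3.806 mg/L.
DO = 8.43 − 3.806 = 4.624 mg/L.

DO ≈ 4.62 mg/L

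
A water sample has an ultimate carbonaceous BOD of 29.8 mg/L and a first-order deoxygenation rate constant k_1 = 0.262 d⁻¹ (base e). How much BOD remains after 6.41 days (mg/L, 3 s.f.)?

L_t = L₀ e^(−k_1 t) = 29.8 × e^(−0.262×6.41) = 29.8 × 0.1865 = 5.557 mg/L.

L ≈ 5.56 mg/L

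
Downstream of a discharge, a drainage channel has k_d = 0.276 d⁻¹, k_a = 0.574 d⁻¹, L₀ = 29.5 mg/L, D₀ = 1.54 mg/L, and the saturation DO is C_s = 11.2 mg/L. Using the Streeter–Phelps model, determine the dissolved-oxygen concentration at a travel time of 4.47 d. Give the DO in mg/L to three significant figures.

DO ≈ 5.23 mg/L

k_d L₀/(k_a−k_d) = 0.276×29.5/(0.574−0.276) = 8.142/0.2980 = 27.32 mg/L.
e^(−k_d t) = e^(−0.276×4.470) = 0.2912; e^(−k_a t) = e^(−0.574×4.470) = 0.07686.
D = 27.32 × (0.2912 − 0.07686) + 1.54 × 0.07686 = 5.856 + 0.1184 = 5.975 mg/L.
DO = C_s − D = 11.2 − 5.975 = 5.225 mg/L.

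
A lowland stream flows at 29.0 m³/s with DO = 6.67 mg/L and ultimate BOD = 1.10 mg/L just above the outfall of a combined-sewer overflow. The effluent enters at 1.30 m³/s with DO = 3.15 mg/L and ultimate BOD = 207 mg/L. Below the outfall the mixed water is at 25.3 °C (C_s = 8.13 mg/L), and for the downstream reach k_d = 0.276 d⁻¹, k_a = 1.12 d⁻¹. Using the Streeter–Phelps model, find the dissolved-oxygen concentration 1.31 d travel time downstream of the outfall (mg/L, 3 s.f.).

DO ≈ 6.24 mg/L

Mixed DO = (29.0×6.67 + 1.30×3.15)/(29.0+1.30) = 197.5/30.30 = 6.519 mg/L.
Mixed L₀ = (29.0×1.10 + 1.30×207)/(30.30) = 301.0/30.30 = 9.934 mg/L.
Initial deficit D₀ = C_s − DO₀ = 8.13 − 6.519 = 1.611 mg/L.
D(1.31) = [0.276×9.934/(1.12−0.276)](e^(−0.276×1.31) − e^(−1.12×1.31)) + 1.611 e^(−1.12×1.31)
= 3.249 × (0.6966 − 0.2306) + 1.611 × 0.2306 = 1.885 mg/L.
DO = 8.13 − 1.885 = 6.245 mg/L.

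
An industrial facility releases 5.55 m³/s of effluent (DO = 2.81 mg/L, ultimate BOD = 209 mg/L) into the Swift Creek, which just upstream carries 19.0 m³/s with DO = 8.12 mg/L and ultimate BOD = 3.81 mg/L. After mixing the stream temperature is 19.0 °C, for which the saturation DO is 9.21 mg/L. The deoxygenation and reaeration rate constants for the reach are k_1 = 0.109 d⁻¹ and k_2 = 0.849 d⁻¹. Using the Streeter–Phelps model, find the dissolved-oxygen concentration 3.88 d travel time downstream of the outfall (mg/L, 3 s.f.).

Mixed DO = (19.0×8.12 + 5.55×2.81)/(19.0+5.55) = 169.9/24.55 = 6.920 mg/L.
Mixed L₀ = (19.0×3.81 + 5.55×209)/(24.55) = 1232/24.55 = 50.20 mg/L.
Initial deficit D₀ = C_s − DO₀ = 9.21 − 6.920 = 2.290 mg/L.
D(3.88) = [0.109×50.20/(0.849−0.109)](e^(−0.109×3.88) − e^(−0.849×3.88)) + 2.290 e^(−0.849×3.88)
= 7.394 × (0.6551 − 0.03710) + 2.290 × 0.03710 = 4.655 mg/L.
DO = 9.21 − 4.655 = 4.555 mg/L.

DO ≈ 4.56 mg/L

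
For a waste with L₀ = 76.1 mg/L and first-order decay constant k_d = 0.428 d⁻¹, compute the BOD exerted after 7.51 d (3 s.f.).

y ≈ 73.0 mg/L

y_t = L₀(1 − e^(−k_d t)) = 76.1 × (1 − e^(−0.428×7.51))
= 76.1 × (1 − 0.04018) = 76.1 × 0.9598 = 73.04 mg/L.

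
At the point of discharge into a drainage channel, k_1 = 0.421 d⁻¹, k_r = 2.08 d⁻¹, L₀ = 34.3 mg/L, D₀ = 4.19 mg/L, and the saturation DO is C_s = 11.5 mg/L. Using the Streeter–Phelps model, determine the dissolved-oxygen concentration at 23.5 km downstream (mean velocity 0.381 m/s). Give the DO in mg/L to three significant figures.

Travel time t = x/v = 23.5 km / (0.381 m/s) = 23500 m / 0.381 m/s = 61680 s = 0.7139 d.
k_1 L₀/(k_r−k_1) = 0.421×34.3/(2.08−0.421) = 14.44/1.659 = 8.704 mg/L.
e^(−k_1 t) = e^(−0.421×0.7139) = 0.7404; e^(−k_r t) = e^(−2.08×0.7139) = 0.2265.
D = 8.704 × (0.7404 − 0.2265) + 4.19 × 0.2265 = 4.473 + 0.9492 = 5.422 mg/L.
DO = C_s − D = 11.5 − 5.422 = 6.078 mg/L.

DO ≈ 6.08 mg/L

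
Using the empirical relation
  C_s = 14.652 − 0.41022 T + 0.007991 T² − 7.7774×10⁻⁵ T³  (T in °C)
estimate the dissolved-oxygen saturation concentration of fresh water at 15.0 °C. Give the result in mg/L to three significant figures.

C_s ≈ 10.0 mg/L

C_s = 14.652 − 0.41022×15.0 + 0.007991×15.0² − 7.7774×10⁻⁵×15.0³ = 10.03 mg/L.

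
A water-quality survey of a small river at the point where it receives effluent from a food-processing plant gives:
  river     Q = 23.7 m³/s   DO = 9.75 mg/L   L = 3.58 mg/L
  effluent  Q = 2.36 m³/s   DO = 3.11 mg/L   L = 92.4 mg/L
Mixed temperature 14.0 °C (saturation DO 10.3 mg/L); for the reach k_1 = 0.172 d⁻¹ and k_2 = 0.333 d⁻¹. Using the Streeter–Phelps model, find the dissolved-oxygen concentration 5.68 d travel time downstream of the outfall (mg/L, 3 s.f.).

Mixed DO = (23.7×9.75 + 2.36×3.11)/(23.7+2.36) = 238.4/26.06 = 9.149 mg/L.
Mixed L₀ = (23.7×3.58 + 2.36×92.4)/(26.06) = 302.9/26.06 = 11.62 mg/L.
Initial deficit D₀ = C_s − DO₀ = 10.3 − 9.149 = 1.151 mg/L.
D(5.68) = [0.172×11.62/(0.333−0.172)](e^(−0.172×5.68) − e^(−0.333×5.68)) + 1.151 e^(−0.333×5.68)
= 12.42 × (0.3765 − 0.1509) + 1.151 × 0.1509 = 2.975 mg/L.
DO = 10.3 − 2.975 = 7.325 mg/L.

DO ≈ 7.32 mg/L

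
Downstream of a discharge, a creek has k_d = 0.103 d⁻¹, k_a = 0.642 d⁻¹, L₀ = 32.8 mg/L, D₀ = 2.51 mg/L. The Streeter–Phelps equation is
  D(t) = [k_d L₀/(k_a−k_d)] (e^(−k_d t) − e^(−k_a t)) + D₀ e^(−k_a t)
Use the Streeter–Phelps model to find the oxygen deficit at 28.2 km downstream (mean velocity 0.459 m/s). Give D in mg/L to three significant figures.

D ≈ 3.44 mg/L

Travel time t = x/v = 28.2 km / (0.459 m/s) = 28200 m / 0.459 m/s = 61440 s = 0.7111 d.
k_d L₀/(k_a−k_d) = 0.103×32.8/(0.642−0.103) = 3.378/0.5390 = 6.268 mg/L.
e^(−k_d t) = e^(−0.103×0.7111) = 0.9294; e^(−k_a t) = e^(−0.642×0.7111) = 0.6335.
D = 6.268 × (0.9294 − 0.6335) + 2.51 × 0.6335 = 1.855 + 1.590 = 3.445 mg/L.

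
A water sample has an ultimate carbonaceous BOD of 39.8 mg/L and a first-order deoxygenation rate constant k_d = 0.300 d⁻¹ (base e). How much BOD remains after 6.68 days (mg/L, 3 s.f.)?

L ≈ 5.36 mg/L

L_t = L₀ e^(−k_d t) = 39.8 × e^(−0.300×6.68) = 39.8 × 0.1348 = 5.365 mg/L.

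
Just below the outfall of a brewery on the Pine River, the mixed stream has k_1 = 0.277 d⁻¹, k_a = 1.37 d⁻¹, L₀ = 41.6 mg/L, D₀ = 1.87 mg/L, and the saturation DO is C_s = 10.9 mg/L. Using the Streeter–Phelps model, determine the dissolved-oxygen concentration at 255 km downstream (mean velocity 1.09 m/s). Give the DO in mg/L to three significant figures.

DO ≈ 6.13 mg/L

Travel time t = x/v = 255 km / (1.09 m/s) = 255000 m / 1.09 m/s = 233900 s = 2.708 d.
k_1 L₀/(k_a−k_1) = 0.277×41.6/(1.37−0.277) = 11.52/1.093 = 10.54 mg/L.
e^(−k_1 t) = e^(−0.277×2.708) = 0.4724; e^(−k_a t) = e^(−1.37×2.708) = 0.02449.
D = 10.54 × (0.4724 − 0.02449) + 1.87 × 0.02449 = 4.722 + 0.04579 = 4.767 mg/L.
DO = C_s − D = 10.9 − 4.767 = 6.133 mg/L.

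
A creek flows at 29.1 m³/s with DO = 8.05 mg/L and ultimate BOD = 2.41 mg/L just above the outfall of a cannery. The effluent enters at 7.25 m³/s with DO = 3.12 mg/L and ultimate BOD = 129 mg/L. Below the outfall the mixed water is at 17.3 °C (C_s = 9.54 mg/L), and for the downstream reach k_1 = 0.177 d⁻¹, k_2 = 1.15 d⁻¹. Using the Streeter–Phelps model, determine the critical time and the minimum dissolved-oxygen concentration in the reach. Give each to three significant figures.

t_c ≈ 1.23 d; minimum DO ≈ 6.11 mg/L

Mixed DO = (29.1×8.05 + 7.25×3.12)/(29.1+7.25) = 256.9/36.35 = 7.067 mg/L.
Mixed L₀ = (29.1×2.41 + 7.25×129)/(36.35) = 1005/36.35 = 27.66 mg/L.
Initial deficit D₀ = C_s − DO₀ = 9.54 − 7.067 = 2.473 mg/L.
t_c = (1/0.9730) ln[(1.15/0.177)(1 − 2.473×0.9730/(0.177×27.66))] = 1.028 × ln(3.303) = 1.228 d.
D_c = (0.177/1.15) × 27.66 × e^(−0.177×1.228) = 0.1539 × 27.66 × 0.8046 = 3.425 mg/L.
Minimum DO = 9.54 − 3.425 = 6.115 mg/L.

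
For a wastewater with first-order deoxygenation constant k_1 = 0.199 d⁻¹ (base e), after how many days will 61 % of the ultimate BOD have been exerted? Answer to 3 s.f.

y/L₀ = 1 − e^(−k_1 t) = 0.61 ⇒ e^(−k_1 t) = 0.390
t = −ln(0.390) / 0.199 = 0.9416 / 0.199 = 4.732 d.

t ≈ 4.73 d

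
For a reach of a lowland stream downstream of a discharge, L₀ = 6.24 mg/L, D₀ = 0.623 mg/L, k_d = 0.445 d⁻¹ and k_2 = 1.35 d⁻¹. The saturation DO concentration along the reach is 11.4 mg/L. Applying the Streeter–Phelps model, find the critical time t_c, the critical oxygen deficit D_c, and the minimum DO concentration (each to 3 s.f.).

t_c = [1/(k_2−k_d)] ln[(k_2/k_d)(1 − D₀(k_2−k_d)/(k_d L₀))]
= [1/(1.35−0.445)] ln[(1.35/0.445)(1 − 0.623×0.9050/(0.445×6.24))]
= (1/0.9050) ln[3.034 × 0.7970] = 1.105 × ln(2.418) = 1.105 × 0.8828 = 0.9755 d.
L(t_c) = L₀ e^(−k_d t_c) = 6.24 × 0.6478 = 4.043 mg/L, and at the critical point k_2 D_c = k_d L, so D_c = (0.445/1.35) × 4.043 = 1.333 mg/L.
Minimum DO = C_s − D_c = 11.4 − 1.333 = 10.07 mg/L.

t_c ≈ 0.976 d; D_c ≈ 1.33 mg/L; min DO ≈ 10.1 mg/L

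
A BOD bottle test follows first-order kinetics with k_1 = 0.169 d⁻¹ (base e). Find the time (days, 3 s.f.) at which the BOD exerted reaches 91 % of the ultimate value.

y/L₀ = 1 − e^(−k_1 t) = 0.91 ⇒ e^(−k_1 t) = 0.0900
t = −ln(0.0900) / 0.169 = 2.408 / 0.169 = 14.25 d.

t ≈ 14.2 d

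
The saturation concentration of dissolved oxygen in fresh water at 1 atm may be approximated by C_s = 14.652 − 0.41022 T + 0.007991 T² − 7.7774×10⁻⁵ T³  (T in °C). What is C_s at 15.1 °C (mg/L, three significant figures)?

C_s ≈ 10.0 mg/L

C_s = 14.652 − 0.41022×15.1 + 0.007991×15.1² − 7.7774×10⁻⁵×15.1³ = 10.01 mg/L.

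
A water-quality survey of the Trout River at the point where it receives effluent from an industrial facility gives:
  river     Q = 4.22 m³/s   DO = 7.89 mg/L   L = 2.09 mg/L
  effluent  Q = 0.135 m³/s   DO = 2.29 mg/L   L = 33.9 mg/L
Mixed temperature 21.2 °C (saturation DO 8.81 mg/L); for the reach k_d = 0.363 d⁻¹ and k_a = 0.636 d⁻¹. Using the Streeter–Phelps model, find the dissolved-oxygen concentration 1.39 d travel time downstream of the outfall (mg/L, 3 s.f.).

DO ≈ 7.58 mg/L

Mixed DO = (4.22×7.89 + 0.135×2.29)/(4.22+0.135) = 33.60/4.355 = 7.716 mg/L.
Mixed L₀ = (4.22×2.09 + 0.135×33.9)/(4.355) = 13.40/4.355 = 3.076 mg/L.
Initial deficit D₀ = C_s − DO₀ = 8.81 − 7.716 = 1.094 mg/L.
D(1.39) = [0.363×3.076/(0.636−0.363)](e^(−0.363×1.39) − e^(−0.636×1.39)) + 1.094 e^(−0.636×1.39)
= 4.090 × (0.6038 − 0.4131) + 1.094 × 0.4131 = 1.232 mg/L.
DO = 8.81 − 1.232 = 7.578 mg/L.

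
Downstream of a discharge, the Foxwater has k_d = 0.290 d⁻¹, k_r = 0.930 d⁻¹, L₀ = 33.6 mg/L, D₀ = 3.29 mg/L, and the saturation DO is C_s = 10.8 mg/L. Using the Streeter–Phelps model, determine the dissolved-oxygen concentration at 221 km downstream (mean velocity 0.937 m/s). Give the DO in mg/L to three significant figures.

DO ≈ 4.84 mg/L

Travel time t = x/v = 221 km / (0.937 m/s) = 221000 m / 0.937 m/s = 235900 s = 2.730 d.
k_d L₀/(k_r−k_d) = 0.290×33.6/(0.930−0.290) = 9.744/0.6400 = 15.22 mg/L.
e^(−k_d t) = e^(−0.290×2.730) = 0.4531; e^(−k_r t) = e^(−0.930×2.730) = 0.07896.
D = 15.22 × (0.4531 − 0.07896) + 3.29 × 0.07896 = 5.696 + 0.2598 = 5.956 mg/L.
DO = C_s − D = 10.8 − 5.956 = 4.844 mg/L.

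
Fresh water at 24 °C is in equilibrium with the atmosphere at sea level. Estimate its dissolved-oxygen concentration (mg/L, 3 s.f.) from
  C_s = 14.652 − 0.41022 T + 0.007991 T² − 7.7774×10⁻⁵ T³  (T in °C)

C_s ≈ 8.33 mg/L

C_s = 14.652 − 0.41022×24 + 0.007991×24² − 7.7774×10⁻⁵×24³ = 8.334 mg/L.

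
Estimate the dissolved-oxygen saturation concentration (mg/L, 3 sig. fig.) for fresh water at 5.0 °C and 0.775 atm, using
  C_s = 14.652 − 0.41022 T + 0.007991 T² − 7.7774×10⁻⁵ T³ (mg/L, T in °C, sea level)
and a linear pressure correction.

At sea level: C_s = 14.652 − 0.41022×5.0 + 0.007991×5.0² − 7.7774×10⁻⁵×5.0³ = 12.79 mg/L.
Pressure correction: C_s' = 12.79 × 0.775 = 9.913 mg/L.

C_s ≈ 9.91 mg/L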